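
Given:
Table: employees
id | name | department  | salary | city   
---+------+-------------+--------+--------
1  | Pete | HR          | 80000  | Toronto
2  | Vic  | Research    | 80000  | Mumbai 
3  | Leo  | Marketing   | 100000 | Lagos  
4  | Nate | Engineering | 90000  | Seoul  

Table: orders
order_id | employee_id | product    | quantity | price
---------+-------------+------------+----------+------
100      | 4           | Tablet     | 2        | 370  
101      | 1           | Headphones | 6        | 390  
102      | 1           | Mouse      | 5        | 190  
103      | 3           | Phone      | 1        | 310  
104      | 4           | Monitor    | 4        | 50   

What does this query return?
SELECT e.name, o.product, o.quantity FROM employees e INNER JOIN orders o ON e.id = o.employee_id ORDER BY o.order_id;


Joining employees.id = orders.employee_id:
  employee Nate (id=4) -> order Tablet
  employee Pete (id=1) -> order Headphones
  employee Pete (id=1) -> order Mouse
  employee Leo (id=3) -> order Phone
  employee Nate (id=4) -> order Monitor


5 rows:
Nate, Tablet, 2
Pete, Headphones, 6
Pete, Mouse, 5
Leo, Phone, 1
Nate, Monitor, 4


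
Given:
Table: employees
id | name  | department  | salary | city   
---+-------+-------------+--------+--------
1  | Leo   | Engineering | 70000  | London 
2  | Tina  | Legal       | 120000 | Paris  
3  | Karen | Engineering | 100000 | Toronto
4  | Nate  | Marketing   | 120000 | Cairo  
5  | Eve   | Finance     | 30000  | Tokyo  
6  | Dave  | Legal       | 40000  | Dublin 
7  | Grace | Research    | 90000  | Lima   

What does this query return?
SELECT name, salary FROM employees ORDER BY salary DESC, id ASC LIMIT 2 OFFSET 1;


Sort by salary DESC (id ASC tiebreak), then skip 1 and take 2
Rows 2 through 3

2 rows:
Nate, 120000
Karen, 100000


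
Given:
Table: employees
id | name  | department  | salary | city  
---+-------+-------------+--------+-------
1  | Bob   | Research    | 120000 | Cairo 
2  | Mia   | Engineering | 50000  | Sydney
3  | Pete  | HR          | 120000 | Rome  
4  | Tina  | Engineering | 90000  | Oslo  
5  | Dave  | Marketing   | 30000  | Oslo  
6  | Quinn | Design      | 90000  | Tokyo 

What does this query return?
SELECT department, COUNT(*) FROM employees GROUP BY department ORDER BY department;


Assigning each row to its department group:
  Bob -> Research
  Mia -> Engineering
  Pete -> HR
  Tina -> Engineering
  Dave -> Marketing
  Quinn -> Design


5 groups:
Design, 1
Engineering, 2
HR, 1
Marketing, 1
Research, 1


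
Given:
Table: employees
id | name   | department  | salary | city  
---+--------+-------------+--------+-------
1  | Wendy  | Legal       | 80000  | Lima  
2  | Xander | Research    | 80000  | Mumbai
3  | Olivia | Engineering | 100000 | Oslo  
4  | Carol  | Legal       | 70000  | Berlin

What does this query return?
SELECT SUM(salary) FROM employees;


SUM(salary) = 80000 + 80000 + 100000 + 70000 = 330000

330000


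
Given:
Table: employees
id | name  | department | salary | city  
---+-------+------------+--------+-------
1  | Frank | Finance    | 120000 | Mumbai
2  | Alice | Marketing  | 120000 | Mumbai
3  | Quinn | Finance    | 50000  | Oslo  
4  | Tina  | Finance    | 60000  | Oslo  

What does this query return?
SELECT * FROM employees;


SELECT * returns all 4 rows with all columns

4 rows:
1, Frank, Finance, 120000, Mumbai
2, Alice, Marketing, 120000, Mumbai
3, Quinn, Finance, 50000, Oslo
4, Tina, Finance, 60000, Oslo


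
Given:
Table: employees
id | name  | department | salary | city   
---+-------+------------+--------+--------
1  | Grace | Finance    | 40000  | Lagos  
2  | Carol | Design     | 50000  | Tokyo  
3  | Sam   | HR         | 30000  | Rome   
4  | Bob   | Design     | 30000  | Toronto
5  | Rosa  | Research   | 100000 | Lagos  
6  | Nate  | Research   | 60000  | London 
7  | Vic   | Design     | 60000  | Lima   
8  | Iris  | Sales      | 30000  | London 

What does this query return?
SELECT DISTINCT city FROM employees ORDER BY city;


All 'city' values (row order): Lagos, Tokyo, Rome, Toronto, Lagos, London, Lima, London
Removing duplicates leaves 6 unique value(s).

6 values:
Lagos
Lima
London
Rome
Tokyo
Toronto


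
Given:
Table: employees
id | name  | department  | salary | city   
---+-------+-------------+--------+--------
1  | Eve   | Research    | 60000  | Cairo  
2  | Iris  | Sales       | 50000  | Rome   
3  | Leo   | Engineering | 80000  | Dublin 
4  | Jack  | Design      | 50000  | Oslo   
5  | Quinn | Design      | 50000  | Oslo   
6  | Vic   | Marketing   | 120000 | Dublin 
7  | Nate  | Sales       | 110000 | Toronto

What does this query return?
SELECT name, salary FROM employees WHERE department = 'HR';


Filtering: department = 'HR'
Matching rows: 0

Empty result set (0 rows)


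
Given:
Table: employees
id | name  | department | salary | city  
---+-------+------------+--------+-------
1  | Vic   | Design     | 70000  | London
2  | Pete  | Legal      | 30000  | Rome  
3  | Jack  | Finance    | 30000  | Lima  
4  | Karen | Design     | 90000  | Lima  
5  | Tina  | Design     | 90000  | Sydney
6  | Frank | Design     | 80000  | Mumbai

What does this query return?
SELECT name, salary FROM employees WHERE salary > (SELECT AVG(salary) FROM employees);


Subquery: AVG(salary) = 65000.0
Filtering: salary > 65000.0
  Vic (70000) -> MATCH
  Karen (90000) -> MATCH
  Tina (90000) -> MATCH
  Frank (80000) -> MATCH


4 rows:
Vic, 70000
Karen, 90000
Tina, 90000
Frank, 80000


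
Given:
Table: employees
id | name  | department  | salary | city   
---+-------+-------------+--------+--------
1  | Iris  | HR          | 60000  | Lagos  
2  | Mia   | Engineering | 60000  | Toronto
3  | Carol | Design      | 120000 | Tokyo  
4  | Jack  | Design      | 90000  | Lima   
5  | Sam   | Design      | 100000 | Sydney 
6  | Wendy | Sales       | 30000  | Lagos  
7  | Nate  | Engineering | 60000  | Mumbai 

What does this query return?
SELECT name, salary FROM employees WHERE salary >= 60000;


Filtering: salary >= 60000
Matching: 6 rows

6 rows:
Iris, 60000
Mia, 60000
Carol, 120000
Jack, 90000
Sam, 100000
Nate, 60000


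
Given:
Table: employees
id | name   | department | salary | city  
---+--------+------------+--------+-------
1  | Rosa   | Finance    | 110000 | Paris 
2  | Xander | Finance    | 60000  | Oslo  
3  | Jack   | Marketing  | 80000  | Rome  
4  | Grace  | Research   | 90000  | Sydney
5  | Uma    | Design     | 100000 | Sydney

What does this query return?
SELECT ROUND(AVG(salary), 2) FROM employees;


SUM(salary) = 440000
COUNT = 5
ROUND(AVG, 2) = ROUND(440000 / 5, 2) = 88000.0

88000.0


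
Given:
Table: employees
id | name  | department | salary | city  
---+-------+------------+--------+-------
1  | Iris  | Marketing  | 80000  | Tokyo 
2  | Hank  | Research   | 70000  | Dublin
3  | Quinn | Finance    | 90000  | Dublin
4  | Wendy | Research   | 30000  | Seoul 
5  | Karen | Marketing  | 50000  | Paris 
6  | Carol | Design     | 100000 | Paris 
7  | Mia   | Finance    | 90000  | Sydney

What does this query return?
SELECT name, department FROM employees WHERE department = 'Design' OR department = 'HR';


Filtering: department = 'Design' OR 'HR'
Matching: 1 rows

1 rows:
Carol, Design


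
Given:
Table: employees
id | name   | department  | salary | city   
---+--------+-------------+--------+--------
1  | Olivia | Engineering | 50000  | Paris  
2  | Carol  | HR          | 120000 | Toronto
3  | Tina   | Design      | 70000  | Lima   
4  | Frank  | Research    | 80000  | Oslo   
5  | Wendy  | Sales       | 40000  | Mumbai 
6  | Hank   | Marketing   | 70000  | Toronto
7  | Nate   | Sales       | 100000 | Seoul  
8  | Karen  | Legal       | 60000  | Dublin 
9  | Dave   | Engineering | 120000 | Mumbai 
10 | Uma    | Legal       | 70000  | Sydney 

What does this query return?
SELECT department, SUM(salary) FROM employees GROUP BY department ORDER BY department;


Summing salary within each department:
  Design: 70000 = 70000
  Engineering: 50000 + 120000 = 170000
  HR: 120000 = 120000
  Legal: 60000 + 70000 = 130000
  Marketing: 70000 = 70000
  Research: 80000 = 80000
  Sales: 40000 + 100000 = 140000


7 groups:
Design, 70000
Engineering, 170000
HR, 120000
Legal, 130000
Marketing, 70000
Research, 80000
Sales, 140000


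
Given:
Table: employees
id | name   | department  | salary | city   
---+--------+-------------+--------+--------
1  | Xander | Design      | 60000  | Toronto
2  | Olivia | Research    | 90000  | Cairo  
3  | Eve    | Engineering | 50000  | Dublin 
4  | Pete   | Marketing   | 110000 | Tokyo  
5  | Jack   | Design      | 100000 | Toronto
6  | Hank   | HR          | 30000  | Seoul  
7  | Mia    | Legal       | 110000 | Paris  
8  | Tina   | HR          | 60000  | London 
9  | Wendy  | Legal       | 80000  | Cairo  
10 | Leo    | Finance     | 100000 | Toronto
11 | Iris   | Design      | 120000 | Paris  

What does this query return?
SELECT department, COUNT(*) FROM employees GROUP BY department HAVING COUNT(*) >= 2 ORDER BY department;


Groups with count >= 2:
  Design: 3 -> PASS
  HR: 2 -> PASS
  Legal: 2 -> PASS
  Engineering: 1 -> filtered out
  Finance: 1 -> filtered out
  Marketing: 1 -> filtered out
  Research: 1 -> filtered out


3 groups:
Design, 3
HR, 2
Legal, 2


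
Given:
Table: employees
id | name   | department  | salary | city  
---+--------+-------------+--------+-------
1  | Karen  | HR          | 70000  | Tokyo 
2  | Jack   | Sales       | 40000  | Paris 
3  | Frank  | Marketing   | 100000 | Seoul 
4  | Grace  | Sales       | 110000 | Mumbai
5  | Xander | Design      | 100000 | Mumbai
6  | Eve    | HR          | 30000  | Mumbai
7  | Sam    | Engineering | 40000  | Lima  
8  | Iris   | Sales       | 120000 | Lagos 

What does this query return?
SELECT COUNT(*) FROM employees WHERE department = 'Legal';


Counting rows where department = 'Legal'


0


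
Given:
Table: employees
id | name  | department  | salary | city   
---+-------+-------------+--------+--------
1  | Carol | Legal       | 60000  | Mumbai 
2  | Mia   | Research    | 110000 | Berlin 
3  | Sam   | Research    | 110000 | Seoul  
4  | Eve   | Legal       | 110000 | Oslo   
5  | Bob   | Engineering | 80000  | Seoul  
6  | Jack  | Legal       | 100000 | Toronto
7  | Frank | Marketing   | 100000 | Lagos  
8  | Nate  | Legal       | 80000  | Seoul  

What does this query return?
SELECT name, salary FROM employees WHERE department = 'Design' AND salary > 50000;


Filtering: department = 'Design' AND salary > 50000
Matching: 0 rows

Empty result set (0 rows)


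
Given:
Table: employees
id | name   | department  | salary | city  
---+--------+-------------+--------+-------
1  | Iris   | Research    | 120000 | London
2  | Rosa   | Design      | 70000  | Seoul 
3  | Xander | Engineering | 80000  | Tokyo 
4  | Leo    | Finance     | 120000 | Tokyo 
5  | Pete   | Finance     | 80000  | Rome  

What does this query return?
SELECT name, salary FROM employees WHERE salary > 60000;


Filtering: salary > 60000
Matching: 5 rows

5 rows:
Iris, 120000
Rosa, 70000
Xander, 80000
Leo, 120000
Pete, 80000


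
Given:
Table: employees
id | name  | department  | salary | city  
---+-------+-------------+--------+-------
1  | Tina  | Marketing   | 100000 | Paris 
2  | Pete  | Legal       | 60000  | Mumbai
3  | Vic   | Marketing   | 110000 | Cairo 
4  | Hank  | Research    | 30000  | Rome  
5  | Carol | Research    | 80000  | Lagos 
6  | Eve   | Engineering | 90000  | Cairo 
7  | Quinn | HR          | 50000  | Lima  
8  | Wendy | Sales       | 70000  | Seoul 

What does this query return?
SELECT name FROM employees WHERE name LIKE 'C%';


LIKE 'C%' matches names starting with 'C'
Matching: 1

1 rows:
Carol


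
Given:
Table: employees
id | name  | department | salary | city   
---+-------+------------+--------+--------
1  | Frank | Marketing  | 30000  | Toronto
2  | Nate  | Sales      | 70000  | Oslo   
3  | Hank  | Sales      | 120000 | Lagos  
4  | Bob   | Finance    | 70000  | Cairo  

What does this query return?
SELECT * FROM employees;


SELECT * returns all 4 rows with all columns

4 rows:
1, Frank, Marketing, 30000, Toronto
2, Nate, Sales, 70000, Oslo
3, Hank, Sales, 120000, Lagos
4, Bob, Finance, 70000, Cairo


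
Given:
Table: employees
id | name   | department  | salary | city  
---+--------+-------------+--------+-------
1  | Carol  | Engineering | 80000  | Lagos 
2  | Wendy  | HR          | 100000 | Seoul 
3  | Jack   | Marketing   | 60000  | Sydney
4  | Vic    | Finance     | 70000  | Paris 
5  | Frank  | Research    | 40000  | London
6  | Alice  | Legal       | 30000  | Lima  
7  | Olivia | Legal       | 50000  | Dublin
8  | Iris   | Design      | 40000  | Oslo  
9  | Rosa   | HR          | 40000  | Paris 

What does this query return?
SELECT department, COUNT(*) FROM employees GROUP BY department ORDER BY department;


Assigning each row to its department group:
  Carol -> Engineering
  Wendy -> HR
  Jack -> Marketing
  Vic -> Finance
  Frank -> Research
  Alice -> Legal
  Olivia -> Legal
  Iris -> Design
  Rosa -> HR


7 groups:
Design, 1
Engineering, 1
Finance, 1
HR, 2
Legal, 2
Marketing, 1
Research, 1


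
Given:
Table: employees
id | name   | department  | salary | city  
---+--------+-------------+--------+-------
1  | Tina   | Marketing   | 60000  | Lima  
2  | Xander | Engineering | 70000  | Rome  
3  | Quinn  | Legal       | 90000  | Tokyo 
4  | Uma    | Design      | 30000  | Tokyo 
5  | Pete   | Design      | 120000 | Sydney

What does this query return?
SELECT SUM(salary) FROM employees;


SUM(salary) = 60000 + 70000 + 90000 + 30000 + 120000 = 370000

370000


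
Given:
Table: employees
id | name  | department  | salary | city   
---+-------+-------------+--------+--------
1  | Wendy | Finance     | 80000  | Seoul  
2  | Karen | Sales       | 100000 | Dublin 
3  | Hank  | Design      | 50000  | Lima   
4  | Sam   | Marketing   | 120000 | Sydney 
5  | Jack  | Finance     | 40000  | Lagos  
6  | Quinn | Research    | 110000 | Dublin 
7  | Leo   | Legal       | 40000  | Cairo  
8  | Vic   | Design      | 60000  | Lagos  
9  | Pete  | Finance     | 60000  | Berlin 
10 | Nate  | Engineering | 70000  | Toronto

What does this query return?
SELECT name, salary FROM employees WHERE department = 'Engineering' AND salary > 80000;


Filtering: department = 'Engineering' AND salary > 80000
Matching: 0 rows

Empty result set (0 rows)


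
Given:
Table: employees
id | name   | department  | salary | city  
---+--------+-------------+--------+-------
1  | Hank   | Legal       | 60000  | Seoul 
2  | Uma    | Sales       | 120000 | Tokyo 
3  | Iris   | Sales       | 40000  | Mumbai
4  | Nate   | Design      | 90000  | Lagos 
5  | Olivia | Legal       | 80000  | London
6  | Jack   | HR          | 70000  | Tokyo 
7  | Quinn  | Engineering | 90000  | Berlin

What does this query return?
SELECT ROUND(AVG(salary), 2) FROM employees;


SUM(salary) = 550000
COUNT = 7
ROUND(AVG, 2) = ROUND(550000 / 7, 2) = 78571.43

78571.43


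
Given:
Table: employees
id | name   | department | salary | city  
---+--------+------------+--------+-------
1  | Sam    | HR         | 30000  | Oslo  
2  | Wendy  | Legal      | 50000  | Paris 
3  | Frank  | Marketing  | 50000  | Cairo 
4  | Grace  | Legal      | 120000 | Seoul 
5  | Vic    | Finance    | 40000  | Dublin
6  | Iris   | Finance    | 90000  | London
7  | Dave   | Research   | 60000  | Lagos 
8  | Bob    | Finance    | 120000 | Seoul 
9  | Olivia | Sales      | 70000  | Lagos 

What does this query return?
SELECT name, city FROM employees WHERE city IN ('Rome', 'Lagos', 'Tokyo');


Filtering: city IN ('Rome', 'Lagos', 'Tokyo')
Matching: 2 rows

2 rows:
Dave, Lagos
Olivia, Lagos


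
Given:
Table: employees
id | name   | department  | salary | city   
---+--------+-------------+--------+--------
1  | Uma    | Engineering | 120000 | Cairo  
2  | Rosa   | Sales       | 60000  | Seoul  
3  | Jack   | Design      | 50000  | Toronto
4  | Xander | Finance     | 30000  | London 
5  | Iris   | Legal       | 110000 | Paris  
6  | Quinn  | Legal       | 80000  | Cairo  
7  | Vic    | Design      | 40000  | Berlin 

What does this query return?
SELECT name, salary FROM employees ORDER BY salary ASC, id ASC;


Sorting by salary ASC, then id ASC for ties

7 rows:
Xander, 30000
Vic, 40000
Jack, 50000
Rosa, 60000
Quinn, 80000
Iris, 110000
Uma, 120000


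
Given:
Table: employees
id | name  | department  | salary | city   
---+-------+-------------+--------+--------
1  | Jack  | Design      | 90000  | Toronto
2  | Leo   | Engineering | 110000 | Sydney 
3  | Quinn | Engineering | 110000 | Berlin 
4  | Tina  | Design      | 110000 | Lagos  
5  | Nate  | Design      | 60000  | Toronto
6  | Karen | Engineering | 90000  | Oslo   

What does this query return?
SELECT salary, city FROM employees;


Projecting columns: salary, city

6 rows:
90000, Toronto
110000, Sydney
110000, Berlin
110000, Lagos
60000, Toronto
90000, Oslo


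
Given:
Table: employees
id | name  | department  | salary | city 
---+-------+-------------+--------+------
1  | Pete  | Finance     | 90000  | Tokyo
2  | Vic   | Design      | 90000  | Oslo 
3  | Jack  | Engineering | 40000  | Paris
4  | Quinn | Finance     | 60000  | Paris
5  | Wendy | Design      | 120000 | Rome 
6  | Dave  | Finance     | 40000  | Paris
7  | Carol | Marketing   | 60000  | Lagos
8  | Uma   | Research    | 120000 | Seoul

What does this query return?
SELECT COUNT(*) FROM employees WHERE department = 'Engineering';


Counting rows where department = 'Engineering'
  Jack -> MATCH


1


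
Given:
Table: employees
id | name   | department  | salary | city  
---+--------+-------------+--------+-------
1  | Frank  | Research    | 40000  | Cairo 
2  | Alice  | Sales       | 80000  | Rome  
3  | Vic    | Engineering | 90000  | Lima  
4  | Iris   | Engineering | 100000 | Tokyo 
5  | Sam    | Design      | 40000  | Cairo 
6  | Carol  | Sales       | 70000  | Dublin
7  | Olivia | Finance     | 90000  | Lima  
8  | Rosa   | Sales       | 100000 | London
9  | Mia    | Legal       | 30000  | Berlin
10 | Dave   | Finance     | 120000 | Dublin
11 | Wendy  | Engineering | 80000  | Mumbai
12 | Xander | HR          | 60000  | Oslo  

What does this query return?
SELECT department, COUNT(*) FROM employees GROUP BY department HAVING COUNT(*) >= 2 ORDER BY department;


Groups with count >= 2:
  Engineering: 3 -> PASS
  Finance: 2 -> PASS
  Sales: 3 -> PASS
  Design: 1 -> filtered out
  HR: 1 -> filtered out
  Legal: 1 -> filtered out
  Research: 1 -> filtered out


3 groups:
Engineering, 3
Finance, 2
Sales, 3


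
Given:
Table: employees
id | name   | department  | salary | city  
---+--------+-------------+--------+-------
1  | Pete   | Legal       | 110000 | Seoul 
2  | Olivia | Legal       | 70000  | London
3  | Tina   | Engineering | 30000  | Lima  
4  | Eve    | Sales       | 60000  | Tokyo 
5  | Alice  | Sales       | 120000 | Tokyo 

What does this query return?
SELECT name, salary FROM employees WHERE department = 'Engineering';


Filtering: department = 'Engineering'
Matching rows: 1

1 rows:
Tina, 30000


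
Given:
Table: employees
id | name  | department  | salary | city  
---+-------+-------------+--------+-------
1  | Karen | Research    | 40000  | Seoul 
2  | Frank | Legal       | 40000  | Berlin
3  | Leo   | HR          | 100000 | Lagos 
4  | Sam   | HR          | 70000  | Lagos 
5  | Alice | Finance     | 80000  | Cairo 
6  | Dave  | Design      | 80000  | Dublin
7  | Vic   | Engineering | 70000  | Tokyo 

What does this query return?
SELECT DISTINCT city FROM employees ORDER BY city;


All 'city' values (row order): Seoul, Berlin, Lagos, Lagos, Cairo, Dublin, Tokyo
Removing duplicates leaves 6 unique value(s).

6 values:
Berlin
Cairo
Dublin
Lagos
Seoul
Tokyo


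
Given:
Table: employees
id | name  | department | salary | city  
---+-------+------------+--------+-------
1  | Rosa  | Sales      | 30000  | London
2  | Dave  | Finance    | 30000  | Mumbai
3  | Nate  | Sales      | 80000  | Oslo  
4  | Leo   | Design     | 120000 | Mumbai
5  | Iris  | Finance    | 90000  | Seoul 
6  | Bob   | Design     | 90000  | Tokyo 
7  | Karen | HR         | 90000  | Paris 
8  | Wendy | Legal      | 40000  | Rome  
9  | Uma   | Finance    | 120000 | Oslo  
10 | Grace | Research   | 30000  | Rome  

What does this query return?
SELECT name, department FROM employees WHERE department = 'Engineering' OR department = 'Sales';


Filtering: department = 'Engineering' OR 'Sales'
Matching: 2 rows

2 rows:
Rosa, Sales
Nate, Sales


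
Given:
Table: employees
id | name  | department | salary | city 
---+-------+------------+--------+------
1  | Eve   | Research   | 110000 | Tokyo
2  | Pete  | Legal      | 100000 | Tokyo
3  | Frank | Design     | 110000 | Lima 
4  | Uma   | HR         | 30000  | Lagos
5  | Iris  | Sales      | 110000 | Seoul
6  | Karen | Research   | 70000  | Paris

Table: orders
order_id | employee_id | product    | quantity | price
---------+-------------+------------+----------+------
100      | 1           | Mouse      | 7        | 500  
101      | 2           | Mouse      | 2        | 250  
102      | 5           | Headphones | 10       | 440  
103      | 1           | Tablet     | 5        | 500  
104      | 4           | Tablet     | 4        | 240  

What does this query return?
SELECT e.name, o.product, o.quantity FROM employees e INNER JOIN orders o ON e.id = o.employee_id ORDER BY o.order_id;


Joining employees.id = orders.employee_id:
  employee Eve (id=1) -> order Mouse
  employee Pete (id=2) -> order Mouse
  employee Iris (id=5) -> order Headphones
  employee Eve (id=1) -> order Tablet
  employee Uma (id=4) -> order Tablet


5 rows:
Eve, Mouse, 7
Pete, Mouse, 2
Iris, Headphones, 10
Eve, Tablet, 5
Uma, Tablet, 4


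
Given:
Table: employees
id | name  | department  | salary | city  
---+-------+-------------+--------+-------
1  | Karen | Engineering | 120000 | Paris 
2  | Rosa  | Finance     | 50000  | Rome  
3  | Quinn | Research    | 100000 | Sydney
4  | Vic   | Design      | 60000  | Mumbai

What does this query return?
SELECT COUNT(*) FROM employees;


COUNT(*) counts all rows

4


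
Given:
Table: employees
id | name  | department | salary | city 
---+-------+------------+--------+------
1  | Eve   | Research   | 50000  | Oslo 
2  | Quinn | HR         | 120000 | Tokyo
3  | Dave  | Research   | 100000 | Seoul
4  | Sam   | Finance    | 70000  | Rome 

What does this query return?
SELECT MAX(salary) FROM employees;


Salaries: 50000, 120000, 100000, 70000
MAX = 120000

120000


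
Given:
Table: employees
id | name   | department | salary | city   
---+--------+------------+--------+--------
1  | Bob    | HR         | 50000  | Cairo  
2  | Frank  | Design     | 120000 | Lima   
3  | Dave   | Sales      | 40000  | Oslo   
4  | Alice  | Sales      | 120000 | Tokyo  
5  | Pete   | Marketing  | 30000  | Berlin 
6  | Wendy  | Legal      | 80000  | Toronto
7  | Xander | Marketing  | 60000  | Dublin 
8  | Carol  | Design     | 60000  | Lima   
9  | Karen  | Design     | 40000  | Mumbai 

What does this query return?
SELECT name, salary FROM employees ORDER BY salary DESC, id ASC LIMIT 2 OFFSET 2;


Sort by salary DESC (id ASC tiebreak), then skip 2 and take 2
Rows 3 through 4

2 rows:
Wendy, 80000
Xander, 60000


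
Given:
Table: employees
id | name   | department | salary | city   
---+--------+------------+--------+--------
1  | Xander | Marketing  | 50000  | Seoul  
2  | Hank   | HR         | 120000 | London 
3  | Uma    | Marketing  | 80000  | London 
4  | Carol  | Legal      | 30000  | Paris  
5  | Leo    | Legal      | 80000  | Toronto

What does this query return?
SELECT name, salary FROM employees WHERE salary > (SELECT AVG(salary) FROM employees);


Subquery: AVG(salary) = 72000.0
Filtering: salary > 72000.0
  Hank (120000) -> MATCH
  Uma (80000) -> MATCH
  Leo (80000) -> MATCH


3 rows:
Hank, 120000
Uma, 80000
Leo, 80000


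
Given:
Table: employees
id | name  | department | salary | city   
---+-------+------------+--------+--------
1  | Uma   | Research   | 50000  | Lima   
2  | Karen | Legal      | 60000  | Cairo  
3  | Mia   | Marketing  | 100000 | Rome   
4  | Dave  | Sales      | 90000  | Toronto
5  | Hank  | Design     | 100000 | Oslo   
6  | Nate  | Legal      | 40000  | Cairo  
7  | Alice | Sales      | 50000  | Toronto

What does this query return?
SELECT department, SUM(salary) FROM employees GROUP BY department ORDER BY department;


Summing salary within each department:
  Design: 100000 = 100000
  Legal: 60000 + 40000 = 100000
  Marketing: 100000 = 100000
  Research: 50000 = 50000
  Sales: 90000 + 50000 = 140000


5 groups:
Design, 100000
Legal, 100000
Marketing, 100000
Research, 50000
Sales, 140000


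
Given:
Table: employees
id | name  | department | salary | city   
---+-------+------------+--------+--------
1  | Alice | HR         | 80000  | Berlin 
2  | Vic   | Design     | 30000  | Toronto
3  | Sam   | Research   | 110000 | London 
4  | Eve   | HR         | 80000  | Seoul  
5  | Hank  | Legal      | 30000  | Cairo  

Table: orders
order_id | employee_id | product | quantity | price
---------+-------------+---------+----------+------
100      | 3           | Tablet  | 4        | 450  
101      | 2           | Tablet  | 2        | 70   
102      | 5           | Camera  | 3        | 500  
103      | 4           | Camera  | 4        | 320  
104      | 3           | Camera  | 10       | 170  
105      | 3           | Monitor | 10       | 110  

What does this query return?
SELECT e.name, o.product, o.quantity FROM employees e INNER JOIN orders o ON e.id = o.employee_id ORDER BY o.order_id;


Joining employees.id = orders.employee_id:
  employee Sam (id=3) -> order Tablet
  employee Vic (id=2) -> order Tablet
  employee Hank (id=5) -> order Camera
  employee Eve (id=4) -> order Camera
  employee Sam (id=3) -> order Camera
  employee Sam (id=3) -> order Monitor


6 rows:
Sam, Tablet, 4
Vic, Tablet, 2
Hank, Camera, 3
Eve, Camera, 4
Sam, Camera, 10
Sam, Monitor, 10


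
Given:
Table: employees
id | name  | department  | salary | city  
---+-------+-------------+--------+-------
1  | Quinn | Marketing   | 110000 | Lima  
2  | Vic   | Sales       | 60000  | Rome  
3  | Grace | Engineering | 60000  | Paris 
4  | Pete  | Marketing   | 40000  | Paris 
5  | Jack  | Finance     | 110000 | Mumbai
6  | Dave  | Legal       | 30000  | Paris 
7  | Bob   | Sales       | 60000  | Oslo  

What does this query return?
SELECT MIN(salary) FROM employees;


Salaries: 110000, 60000, 60000, 40000, 110000, 30000, 60000
MIN = 30000

30000


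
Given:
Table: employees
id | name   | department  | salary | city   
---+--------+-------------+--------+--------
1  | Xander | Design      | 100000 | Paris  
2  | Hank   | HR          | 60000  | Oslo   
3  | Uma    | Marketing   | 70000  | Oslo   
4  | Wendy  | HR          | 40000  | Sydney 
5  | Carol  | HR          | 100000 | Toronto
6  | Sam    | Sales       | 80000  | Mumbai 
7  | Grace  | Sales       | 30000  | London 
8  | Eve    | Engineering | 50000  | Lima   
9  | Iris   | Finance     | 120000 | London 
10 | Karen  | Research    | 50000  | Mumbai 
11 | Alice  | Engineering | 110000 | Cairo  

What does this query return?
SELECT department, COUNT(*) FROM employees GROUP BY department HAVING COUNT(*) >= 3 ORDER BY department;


Groups with count >= 3:
  HR: 3 -> PASS
  Design: 1 -> filtered out
  Engineering: 2 -> filtered out
  Finance: 1 -> filtered out
  Marketing: 1 -> filtered out
  Research: 1 -> filtered out
  Sales: 2 -> filtered out


1 groups:
HR, 3


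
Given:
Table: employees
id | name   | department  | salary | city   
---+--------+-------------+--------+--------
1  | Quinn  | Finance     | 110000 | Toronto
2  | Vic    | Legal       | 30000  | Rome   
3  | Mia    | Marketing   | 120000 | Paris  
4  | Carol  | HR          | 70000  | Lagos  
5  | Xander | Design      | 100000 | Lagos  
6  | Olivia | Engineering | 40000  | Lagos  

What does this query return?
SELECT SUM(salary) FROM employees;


SUM(salary) = 110000 + 30000 + 120000 + 70000 + 100000 + 40000 = 470000

470000


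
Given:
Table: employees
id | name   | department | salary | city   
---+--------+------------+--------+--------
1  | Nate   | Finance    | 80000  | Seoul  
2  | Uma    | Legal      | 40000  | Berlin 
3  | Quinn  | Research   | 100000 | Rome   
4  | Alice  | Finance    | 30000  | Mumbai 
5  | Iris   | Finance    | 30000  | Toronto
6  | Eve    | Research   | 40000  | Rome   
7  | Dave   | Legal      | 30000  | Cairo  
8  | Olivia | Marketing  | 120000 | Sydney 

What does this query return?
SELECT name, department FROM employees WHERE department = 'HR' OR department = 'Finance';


Filtering: department = 'HR' OR 'Finance'
Matching: 3 rows

3 rows:
Nate, Finance
Alice, Finance
Iris, Finance


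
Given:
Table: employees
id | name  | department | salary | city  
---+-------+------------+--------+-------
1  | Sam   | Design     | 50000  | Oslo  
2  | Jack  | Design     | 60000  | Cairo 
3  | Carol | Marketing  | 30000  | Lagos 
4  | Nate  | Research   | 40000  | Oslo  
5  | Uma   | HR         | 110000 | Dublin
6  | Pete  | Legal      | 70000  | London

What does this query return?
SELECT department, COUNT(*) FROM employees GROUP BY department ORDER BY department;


Assigning each row to its department group:
  Sam -> Design
  Jack -> Design
  Carol -> Marketing
  Nate -> Research
  Uma -> HR
  Pete -> Legal


5 groups:
Design, 2
HR, 1
Legal, 1
Marketing, 1
Research, 1


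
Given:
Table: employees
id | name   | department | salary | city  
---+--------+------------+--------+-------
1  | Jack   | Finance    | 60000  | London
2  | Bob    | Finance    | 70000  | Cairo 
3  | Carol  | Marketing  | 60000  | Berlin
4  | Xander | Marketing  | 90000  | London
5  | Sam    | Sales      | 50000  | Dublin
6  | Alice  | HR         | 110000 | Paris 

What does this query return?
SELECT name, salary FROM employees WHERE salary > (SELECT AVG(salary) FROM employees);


Subquery: AVG(salary) = 73333.33
Filtering: salary > 73333.33
  Xander (90000) -> MATCH
  Alice (110000) -> MATCH


2 rows:
Xander, 90000
Alice, 110000


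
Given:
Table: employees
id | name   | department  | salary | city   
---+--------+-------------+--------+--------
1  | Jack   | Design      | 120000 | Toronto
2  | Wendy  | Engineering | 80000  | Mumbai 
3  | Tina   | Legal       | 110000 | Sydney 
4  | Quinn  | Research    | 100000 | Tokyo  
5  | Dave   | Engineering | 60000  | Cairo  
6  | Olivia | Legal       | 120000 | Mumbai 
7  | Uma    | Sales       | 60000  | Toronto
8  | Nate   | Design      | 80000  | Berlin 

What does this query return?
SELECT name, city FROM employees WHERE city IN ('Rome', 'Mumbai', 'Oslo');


Filtering: city IN ('Rome', 'Mumbai', 'Oslo')
Matching: 2 rows

2 rows:
Wendy, Mumbai
Olivia, Mumbai


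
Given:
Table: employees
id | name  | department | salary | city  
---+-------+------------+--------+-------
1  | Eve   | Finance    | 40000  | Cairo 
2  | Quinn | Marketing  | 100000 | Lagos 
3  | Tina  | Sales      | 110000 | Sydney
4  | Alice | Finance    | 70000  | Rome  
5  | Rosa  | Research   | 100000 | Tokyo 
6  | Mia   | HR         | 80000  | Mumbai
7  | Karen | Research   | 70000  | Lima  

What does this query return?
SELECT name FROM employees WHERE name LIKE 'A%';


LIKE 'A%' matches names starting with 'A'
Matching: 1

1 rows:
Alice


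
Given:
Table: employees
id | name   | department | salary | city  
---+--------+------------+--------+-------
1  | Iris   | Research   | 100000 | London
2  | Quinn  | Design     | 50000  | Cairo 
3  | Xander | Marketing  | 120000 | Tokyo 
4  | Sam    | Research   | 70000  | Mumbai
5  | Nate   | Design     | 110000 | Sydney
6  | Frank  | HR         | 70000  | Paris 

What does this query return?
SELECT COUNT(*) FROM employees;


COUNT(*) counts all rows

6


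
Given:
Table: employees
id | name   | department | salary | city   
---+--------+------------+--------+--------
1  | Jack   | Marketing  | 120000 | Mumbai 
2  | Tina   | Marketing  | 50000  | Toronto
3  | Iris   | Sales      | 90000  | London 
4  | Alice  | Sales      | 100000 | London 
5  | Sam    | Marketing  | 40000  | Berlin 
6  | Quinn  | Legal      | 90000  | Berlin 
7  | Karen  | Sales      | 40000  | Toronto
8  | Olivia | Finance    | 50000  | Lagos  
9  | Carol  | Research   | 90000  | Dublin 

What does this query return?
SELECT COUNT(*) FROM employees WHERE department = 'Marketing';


Counting rows where department = 'Marketing'
  Jack -> MATCH
  Tina -> MATCH
  Sam -> MATCH


3


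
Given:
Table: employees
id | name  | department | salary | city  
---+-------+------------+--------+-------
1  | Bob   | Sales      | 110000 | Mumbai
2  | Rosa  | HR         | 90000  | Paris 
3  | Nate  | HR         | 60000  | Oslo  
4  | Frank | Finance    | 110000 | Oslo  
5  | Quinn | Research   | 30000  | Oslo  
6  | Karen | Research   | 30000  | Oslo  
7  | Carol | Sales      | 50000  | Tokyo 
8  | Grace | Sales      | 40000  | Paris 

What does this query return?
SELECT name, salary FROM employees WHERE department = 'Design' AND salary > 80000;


Filtering: department = 'Design' AND salary > 80000
Matching: 0 rows

Empty result set (0 rows)


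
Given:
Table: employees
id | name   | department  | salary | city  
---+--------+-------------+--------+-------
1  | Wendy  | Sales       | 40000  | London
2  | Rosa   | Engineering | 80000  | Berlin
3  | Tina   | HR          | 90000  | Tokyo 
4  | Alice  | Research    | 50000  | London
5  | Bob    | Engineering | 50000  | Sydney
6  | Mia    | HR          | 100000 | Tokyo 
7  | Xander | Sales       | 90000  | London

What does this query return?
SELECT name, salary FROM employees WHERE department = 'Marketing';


Filtering: department = 'Marketing'
Matching rows: 0

Empty result set (0 rows)


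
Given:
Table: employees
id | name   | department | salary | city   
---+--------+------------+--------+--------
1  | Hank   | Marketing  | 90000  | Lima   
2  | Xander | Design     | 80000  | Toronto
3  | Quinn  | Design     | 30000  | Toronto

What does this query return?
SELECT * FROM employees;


SELECT * returns all 3 rows with all columns

3 rows:
1, Hank, Marketing, 90000, Lima
2, Xander, Design, 80000, Toronto
3, Quinn, Design, 30000, Toronto


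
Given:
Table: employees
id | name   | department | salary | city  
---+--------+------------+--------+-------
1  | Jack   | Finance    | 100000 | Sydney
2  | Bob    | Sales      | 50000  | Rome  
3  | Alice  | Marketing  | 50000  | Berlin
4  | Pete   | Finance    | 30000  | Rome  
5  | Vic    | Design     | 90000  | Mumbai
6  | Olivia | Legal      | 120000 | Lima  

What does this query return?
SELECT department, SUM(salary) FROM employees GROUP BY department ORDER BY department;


Summing salary within each department:
  Design: 90000 = 90000
  Finance: 100000 + 30000 = 130000
  Legal: 120000 = 120000
  Marketing: 50000 = 50000
  Sales: 50000 = 50000


5 groups:
Design, 90000
Finance, 130000
Legal, 120000
Marketing, 50000
Sales, 50000


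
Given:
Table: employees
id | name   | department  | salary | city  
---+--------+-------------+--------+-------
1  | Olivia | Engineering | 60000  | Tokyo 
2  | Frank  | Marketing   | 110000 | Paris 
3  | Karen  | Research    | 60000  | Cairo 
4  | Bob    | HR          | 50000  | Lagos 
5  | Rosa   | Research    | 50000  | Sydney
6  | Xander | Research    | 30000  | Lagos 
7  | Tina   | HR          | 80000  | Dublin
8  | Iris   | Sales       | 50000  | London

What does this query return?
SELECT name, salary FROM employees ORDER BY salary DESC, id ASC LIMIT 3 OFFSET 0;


Sort by salary DESC (id ASC tiebreak), then skip 0 and take 3
Rows 1 through 3

3 rows:
Frank, 110000
Tina, 80000
Olivia, 60000


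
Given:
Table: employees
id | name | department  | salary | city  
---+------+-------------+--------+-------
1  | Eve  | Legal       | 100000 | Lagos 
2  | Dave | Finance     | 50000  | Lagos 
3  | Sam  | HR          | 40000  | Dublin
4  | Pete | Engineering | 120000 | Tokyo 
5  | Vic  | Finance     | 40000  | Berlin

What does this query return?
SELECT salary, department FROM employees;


Projecting columns: salary, department

5 rows:
100000, Legal
50000, Finance
40000, HR
120000, Engineering
40000, Finance


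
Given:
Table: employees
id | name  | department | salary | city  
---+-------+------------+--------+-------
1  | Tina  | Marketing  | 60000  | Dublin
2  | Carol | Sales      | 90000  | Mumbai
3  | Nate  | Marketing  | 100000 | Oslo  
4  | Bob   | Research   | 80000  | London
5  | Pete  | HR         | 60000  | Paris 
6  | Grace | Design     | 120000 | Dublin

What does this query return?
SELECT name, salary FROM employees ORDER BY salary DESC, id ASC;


Sorting by salary DESC, then id ASC for ties

6 rows:
Grace, 120000
Nate, 100000
Carol, 90000
Bob, 80000
Tina, 60000
Pete, 60000


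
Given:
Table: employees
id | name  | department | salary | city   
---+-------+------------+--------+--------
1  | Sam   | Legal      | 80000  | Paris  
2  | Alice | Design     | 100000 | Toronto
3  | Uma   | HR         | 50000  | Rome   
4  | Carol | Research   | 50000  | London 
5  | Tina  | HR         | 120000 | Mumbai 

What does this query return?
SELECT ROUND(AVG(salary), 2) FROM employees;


SUM(salary) = 400000
COUNT = 5
ROUND(AVG, 2) = ROUND(400000 / 5, 2) = 80000.0

80000.0


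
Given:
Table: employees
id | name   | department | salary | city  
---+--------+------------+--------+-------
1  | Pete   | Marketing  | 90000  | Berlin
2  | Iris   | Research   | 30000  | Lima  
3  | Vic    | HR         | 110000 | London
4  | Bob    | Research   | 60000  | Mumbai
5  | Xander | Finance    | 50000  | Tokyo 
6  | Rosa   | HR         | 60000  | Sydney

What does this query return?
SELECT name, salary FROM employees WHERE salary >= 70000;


Filtering: salary >= 70000
Matching: 2 rows

2 rows:
Pete, 90000
Vic, 110000


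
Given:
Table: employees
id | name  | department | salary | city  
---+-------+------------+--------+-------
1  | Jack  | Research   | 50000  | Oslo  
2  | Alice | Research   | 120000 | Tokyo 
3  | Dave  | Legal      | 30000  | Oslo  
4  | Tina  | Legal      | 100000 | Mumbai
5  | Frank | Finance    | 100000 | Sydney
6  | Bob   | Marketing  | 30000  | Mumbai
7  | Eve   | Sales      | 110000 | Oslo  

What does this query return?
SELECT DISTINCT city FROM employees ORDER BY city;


All 'city' values (row order): Oslo, Tokyo, Oslo, Mumbai, Sydney, Mumbai, Oslo
Removing duplicates leaves 4 unique value(s).

4 values:
Mumbai
Oslo
Sydney
Tokyo


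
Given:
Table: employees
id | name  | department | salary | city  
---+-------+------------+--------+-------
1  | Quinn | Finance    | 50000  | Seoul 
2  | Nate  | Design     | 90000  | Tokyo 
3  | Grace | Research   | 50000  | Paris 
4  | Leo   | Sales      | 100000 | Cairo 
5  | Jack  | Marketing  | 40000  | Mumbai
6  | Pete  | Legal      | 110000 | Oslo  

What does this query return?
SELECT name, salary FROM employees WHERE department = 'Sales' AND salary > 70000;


Filtering: department = 'Sales' AND salary > 70000
Matching: 1 rows

1 rows:
Leo, 100000


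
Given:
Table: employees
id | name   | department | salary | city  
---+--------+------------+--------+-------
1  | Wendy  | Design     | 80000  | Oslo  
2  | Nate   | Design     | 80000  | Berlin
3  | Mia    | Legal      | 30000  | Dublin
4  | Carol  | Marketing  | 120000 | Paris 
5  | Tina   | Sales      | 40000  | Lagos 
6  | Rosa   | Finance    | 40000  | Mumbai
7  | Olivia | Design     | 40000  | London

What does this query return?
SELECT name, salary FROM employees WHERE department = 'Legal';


Filtering: department = 'Legal'
Matching rows: 1

1 rows:
Mia, 30000


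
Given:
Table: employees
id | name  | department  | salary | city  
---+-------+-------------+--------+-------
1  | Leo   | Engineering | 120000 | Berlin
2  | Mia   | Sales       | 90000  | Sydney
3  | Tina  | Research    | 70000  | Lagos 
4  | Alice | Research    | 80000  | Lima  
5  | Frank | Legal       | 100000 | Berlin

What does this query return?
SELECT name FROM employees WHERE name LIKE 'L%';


LIKE 'L%' matches names starting with 'L'
Matching: 1

1 rows:
Leo


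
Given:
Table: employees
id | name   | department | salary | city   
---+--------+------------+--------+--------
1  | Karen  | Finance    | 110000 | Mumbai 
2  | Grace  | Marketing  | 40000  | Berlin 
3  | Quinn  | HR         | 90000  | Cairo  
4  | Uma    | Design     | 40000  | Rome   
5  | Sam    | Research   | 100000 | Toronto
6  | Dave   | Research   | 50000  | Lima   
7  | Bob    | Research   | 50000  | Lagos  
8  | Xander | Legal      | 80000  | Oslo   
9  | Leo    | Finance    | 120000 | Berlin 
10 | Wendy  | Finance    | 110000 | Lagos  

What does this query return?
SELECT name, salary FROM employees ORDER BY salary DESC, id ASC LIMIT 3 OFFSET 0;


Sort by salary DESC (id ASC tiebreak), then skip 0 and take 3
Rows 1 through 3

3 rows:
Leo, 120000
Karen, 110000
Wendy, 110000
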